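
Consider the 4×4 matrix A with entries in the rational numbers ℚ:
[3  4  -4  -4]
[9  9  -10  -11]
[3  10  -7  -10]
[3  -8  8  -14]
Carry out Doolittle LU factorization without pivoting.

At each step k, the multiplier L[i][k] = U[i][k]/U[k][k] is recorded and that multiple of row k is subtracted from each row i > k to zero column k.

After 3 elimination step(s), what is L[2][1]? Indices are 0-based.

k=0: U[0][0]=3
  eliminate (1,0): mult=3, new row 1: (0, -3, 2, 1); set L[1][0]=3
  eliminate (2,0): mult=1, new row 2: (0, 6, -3, -6); set L[2][0]=1
  eliminate (3,0): mult=1, new row 3: (0, -12, 12, -10); set L[3][0]=1
k=1: U[1][1]=-3
  eliminate (2,1): mult=-2, new row 2: (0, 0, 1, -4); set L[2][1]=-2
  eliminate (3,1): mult=4, new row 3: (0, 0, 4, -14); set L[3][1]=4
k=2: U[2][2]=1
  eliminate (3,2): mult=4, new row 3: (0, 0, 0, 2); set L[3][2]=4

L[2][1] = -2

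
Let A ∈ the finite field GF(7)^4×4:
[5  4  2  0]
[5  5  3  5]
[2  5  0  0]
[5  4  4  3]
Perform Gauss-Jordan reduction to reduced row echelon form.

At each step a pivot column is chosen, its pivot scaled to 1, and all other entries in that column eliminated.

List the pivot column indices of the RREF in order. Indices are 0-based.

[1] R0 /= 5  ⇒  (1, 5, 6, 0)
     R1 -= 5·R0  ⇒  (0, 1, 1, 5)
     R2 -= 2·R0  ⇒  (0, 2, 2, 0)
     R3 -= 5·R0  ⇒  (0, 0, 2, 3)
[2] R1 /= 1  ⇒  (0, 1, 1, 5)
     R0 -= 5·R1  ⇒  (1, 0, 1, 3)
     R2 -= 2·R1  ⇒  (0, 0, 0, 4)
[3] R2 <-> R3
[3] R2 /= 2  ⇒  (0, 0, 1, 5)
     R0 -= 1·R2  ⇒  (1, 0, 0, 5)
     R1 -= 1·R2  ⇒  (0, 1, 0, 0)
[4] R3 /= 4  ⇒  (0, 0, 0, 1)
     R0 -= 5·R3  ⇒  (1, 0, 0, 0)
     R2 -= 5·R3  ⇒  (0, 0, 1, 0)

pivot columns: 0, 1, 2, 3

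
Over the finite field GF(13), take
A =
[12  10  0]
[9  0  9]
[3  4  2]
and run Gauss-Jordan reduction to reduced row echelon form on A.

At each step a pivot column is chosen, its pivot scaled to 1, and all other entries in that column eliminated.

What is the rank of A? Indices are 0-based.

rank = 3

[1] R0 /= 12  ⇒  (1, 3, 0)
     R1 -= 9·R0  ⇒  (0, 12, 9)
     R2 -= 3·R0  ⇒  (0, 8, 2)
[2] R1 /= 12  ⇒  (0, 1, 4)
     R0 -= 3·R1  ⇒  (1, 0, 1)
     R2 -= 8·R1  ⇒  (0, 0, 9)
[3] R2 /= 9  ⇒  (0, 0, 1)
     R0 -= 1·R2  ⇒  (1, 0, 0)
     R1 -= 4·R2  ⇒  (0, 1, 0)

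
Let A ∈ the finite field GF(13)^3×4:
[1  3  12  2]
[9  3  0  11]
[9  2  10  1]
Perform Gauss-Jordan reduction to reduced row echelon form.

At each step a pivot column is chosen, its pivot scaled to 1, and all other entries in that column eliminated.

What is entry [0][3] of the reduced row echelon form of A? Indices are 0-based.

step 1: normalize row 0 (÷1) = (1, 3, 12, 2)
  row 1: subtract 9×row0 = (0, 2, 9, 6)
  row 2: subtract 9×row0 = (0, 1, 6, 9)
step 2: normalize row 1 (÷2) = (0, 1, 11, 3)
  row 0: subtract 3×row1 = (1, 0, 5, 6)
  row 2: subtract 1×row1 = (0, 0, 8, 6)
step 3: normalize row 2 (÷8) = (0, 0, 1, 4)
  row 0: subtract 5×row2 = (1, 0, 0, 12)
  row 1: subtract 11×row2 = (0, 1, 0, 11)

M[0][3] = 12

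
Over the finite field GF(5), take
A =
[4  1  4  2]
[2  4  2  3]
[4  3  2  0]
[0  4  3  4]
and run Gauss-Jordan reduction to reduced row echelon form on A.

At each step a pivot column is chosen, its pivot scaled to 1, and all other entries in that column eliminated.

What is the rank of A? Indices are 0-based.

pivot(0,0)=4: scale R0 → (1, 4, 1, 3)
  clear (1,0): R1 −= (2)R0 → (0, 1, 0, 2)
  clear (2,0): R2 −= (4)R0 → (0, 2, 3, 3)
pivot(1,1)=1: scale R1 → (0, 1, 0, 2)
  clear (0,1): R0 −= (4)R1 → (1, 0, 1, 0)
  clear (2,1): R2 −= (2)R1 → (0, 0, 3, 4)
  clear (3,1): R3 −= (4)R1 → (0, 0, 3, 1)
pivot(2,2)=3: scale R2 → (0, 0, 1, 3)
  clear (0,2): R0 −= (1)R2 → (1, 0, 0, 2)
  clear (3,2): R3 −= (3)R2 → (0, 0, 0, 2)
pivot(3,3)=2: scale R3 → (0, 0, 0, 1)
  clear (0,3): R0 −= (2)R3 → (1, 0, 0, 0)
  clear (1,3): R1 −= (2)R3 → (0, 1, 0, 0)
  clear (2,3): R2 −= (3)R3 → (0, 0, 1, 0)

rank = 4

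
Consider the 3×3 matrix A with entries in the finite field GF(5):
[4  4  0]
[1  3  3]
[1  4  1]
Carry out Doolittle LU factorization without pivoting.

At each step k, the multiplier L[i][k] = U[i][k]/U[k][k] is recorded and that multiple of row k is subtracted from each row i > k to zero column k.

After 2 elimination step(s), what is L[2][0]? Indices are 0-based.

Step 1: pivot at (0,0) is 4.
  row1 ← row1 − (4)·row0  ⇒  L[1][0]=4, U row1=(0, 2, 3)
  row2 ← row2 − (4)·row0  ⇒  L[2][0]=4, U row2=(0, 3, 1)
Step 2: pivot at (1,1) is 2.
  row2 ← row2 − (4)·row1  ⇒  L[2][1]=4, U row2=(0, 0, 4)

L[2][0] = 4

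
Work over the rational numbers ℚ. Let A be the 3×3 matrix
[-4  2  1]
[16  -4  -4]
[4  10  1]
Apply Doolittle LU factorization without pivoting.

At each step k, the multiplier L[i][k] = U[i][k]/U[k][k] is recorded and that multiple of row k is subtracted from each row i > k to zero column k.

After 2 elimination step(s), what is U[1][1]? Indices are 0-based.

U[1][1] = 4

Step 1: pivot at (0,0) is -4.
  row1 ← row1 − (-4)·row0  ⇒  L[1][0]=-4, U row1=(0, 4, 0)
  row2 ← row2 − (-1)·row0  ⇒  L[2][0]=-1, U row2=(0, 12, 2)
Step 2: pivot at (1,1) is 4.
  row2 ← row2 − (3)·row1  ⇒  L[2][1]=3, U row2=(0, 0, 2)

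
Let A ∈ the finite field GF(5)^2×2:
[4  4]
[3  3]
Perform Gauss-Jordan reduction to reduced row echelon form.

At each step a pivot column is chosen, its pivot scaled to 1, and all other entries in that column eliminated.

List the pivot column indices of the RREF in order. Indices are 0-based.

pivot columns: 0

step 1: normalize row 0 (÷4) = (1, 1)
  row 1: subtract 3×row0 = (0, 0)
skip col 1 (zero from row 1)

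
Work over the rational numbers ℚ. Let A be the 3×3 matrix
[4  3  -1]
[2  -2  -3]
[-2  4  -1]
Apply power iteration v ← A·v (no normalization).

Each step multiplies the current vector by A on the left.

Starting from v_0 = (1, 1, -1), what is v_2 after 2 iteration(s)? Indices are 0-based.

v_0 = (1, 1, -1).
v_1 = A·v_0 = (8, 3, 3).
v_2 = A·v_1 = (38, 1, -7).

v_2 = (38, 1, -7)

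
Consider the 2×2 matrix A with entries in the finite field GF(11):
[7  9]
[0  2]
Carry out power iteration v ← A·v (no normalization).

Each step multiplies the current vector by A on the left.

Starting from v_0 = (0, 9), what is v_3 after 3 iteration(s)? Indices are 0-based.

v_0 = (0, 9).
v_1 = A·v_0 = (4, 7).
v_2 = A·v_1 = (3, 3).
v_3 = A·v_2 = (4, 6).

v_3 = (4, 6)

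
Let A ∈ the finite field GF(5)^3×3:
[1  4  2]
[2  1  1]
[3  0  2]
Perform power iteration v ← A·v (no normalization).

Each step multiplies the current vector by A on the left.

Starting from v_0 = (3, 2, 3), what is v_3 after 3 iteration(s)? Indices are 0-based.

v_0 = (3, 2, 3).
v_1 = A·v_0 = (2, 1, 0).
v_2 = A·v_1 = (1, 0, 1).
v_3 = A·v_2 = (3, 3, 0).

v_3 = (3, 3, 0)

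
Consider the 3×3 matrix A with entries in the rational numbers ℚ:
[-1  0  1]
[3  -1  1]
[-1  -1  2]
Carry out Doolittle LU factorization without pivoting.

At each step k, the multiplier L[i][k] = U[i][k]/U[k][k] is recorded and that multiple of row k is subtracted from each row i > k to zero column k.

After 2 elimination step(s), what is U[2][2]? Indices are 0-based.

[col 0] pivot -1
  R1 -= -3*R0 → (0, -1, 4)  (L[1][0] := -3)
  R2 -= 1*R0 → (0, -1, 1)  (L[2][0] := 1)
[col 1] pivot -1
  R2 -= 1*R1 → (0, 0, -3)  (L[2][1] := 1)

U[2][2] = -3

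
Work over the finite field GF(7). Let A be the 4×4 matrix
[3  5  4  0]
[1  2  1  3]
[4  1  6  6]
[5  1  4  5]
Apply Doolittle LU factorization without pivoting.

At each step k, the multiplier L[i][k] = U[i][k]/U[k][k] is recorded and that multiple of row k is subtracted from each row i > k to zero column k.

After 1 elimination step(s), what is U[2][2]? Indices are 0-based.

U[2][2] = 3

Step 1: pivot at (0,0) is 3.
  row1 ← row1 − (5)·row0  ⇒  L[1][0]=5, U row1=(0, 5, 2, 3)
  row2 ← row2 − (6)·row0  ⇒  L[2][0]=6, U row2=(0, 6, 3, 6)
  row3 ← row3 − (4)·row0  ⇒  L[3][0]=4, U row3=(0, 2, 2, 5)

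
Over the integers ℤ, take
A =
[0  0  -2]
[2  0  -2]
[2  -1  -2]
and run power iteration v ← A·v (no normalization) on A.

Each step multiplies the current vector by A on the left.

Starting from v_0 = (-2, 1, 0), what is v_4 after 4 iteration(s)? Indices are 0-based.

v_4 = (36, -20, -12)

v_0 = (-2, 1, 0).
v_1 = A·v_0 = (0, -4, -5).
v_2 = A·v_1 = (10, 10, 14).
v_3 = A·v_2 = (-28, -8, -18).
v_4 = A·v_3 = (36, -20, -12).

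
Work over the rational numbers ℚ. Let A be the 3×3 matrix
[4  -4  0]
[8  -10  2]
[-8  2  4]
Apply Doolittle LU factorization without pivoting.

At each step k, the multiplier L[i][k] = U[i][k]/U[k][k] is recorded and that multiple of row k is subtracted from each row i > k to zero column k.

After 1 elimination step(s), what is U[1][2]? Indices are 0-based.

[col 0] pivot 4
  R1 -= 2*R0 → (0, -2, 2)  (L[1][0] := 2)
  R2 -= -2*R0 → (0, -6, 4)  (L[2][0] := -2)

U[1][2] = 2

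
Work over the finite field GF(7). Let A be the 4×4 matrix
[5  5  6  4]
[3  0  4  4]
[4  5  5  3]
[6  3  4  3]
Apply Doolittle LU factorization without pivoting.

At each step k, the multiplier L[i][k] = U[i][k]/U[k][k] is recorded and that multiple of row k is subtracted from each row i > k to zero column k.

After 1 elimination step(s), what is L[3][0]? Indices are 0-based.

k=0: U[0][0]=5
  eliminate (1,0): mult=2, new row 1: (0, 4, 6, 3); set L[1][0]=2
  eliminate (2,0): mult=5, new row 2: (0, 1, 3, 4); set L[2][0]=5
  eliminate (3,0): mult=4, new row 3: (0, 4, 1, 1); set L[3][0]=4

L[3][0] = 4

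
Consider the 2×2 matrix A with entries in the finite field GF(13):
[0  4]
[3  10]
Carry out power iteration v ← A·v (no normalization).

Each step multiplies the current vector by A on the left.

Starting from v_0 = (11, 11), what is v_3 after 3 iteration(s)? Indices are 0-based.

v_3 = (8, 7)

v_0 = (11, 11).
v_1 = A·v_0 = (5, 0).
v_2 = A·v_1 = (0, 2).
v_3 = A·v_2 = (8, 7).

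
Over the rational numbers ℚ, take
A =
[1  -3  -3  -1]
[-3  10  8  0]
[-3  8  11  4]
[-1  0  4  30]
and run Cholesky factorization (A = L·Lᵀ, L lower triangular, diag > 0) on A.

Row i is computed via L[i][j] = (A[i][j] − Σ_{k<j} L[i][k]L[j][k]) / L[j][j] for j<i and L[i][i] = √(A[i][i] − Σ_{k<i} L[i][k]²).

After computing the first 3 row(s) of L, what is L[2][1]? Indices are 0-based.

L[2][1] = -1

Step 1: L[0][0] = √(1) = 1.
  L[1][0] = (-3) / L[0][0] = -3.
Step 2: L[1][1] = √(1) = 1.
  L[2][0] = (-3) / L[0][0] = -3.
  L[2][1] = (-1) / L[1][1] = -1.
Step 3: L[2][2] = √(1) = 1.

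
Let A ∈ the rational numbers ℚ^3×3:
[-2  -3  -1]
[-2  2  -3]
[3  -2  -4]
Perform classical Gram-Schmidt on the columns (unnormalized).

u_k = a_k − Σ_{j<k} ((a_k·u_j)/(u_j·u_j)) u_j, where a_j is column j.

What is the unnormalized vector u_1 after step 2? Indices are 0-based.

u_1 = (-59/17, 26/17, -22/17)

Step 1: u_0 = a_0 = (-2, -2, 3).
Step 2: u_1 = a_1 − (-4/17)·u_0 = (-59/17, 26/17, -22/17).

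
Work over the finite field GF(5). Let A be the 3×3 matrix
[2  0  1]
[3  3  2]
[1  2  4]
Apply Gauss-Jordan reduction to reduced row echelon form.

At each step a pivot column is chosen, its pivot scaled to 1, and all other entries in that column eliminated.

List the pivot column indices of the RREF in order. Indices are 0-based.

pivot columns: 0, 1, 2

step 1: normalize row 0 (÷2) = (1, 0, 3)
  row 1: subtract 3×row0 = (0, 3, 3)
  row 2: subtract 1×row0 = (0, 2, 1)
step 2: normalize row 1 (÷3) = (0, 1, 1)
  row 2: subtract 2×row1 = (0, 0, 4)
step 3: normalize row 2 (÷4) = (0, 0, 1)
  row 0: subtract 3×row2 = (1, 0, 0)
  row 1: subtract 1×row2 = (0, 1, 0)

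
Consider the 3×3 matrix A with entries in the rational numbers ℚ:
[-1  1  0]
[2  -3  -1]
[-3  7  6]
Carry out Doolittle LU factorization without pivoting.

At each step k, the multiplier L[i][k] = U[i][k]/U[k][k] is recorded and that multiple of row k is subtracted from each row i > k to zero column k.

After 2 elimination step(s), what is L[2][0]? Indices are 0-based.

L[2][0] = 3

[col 0] pivot -1
  R1 -= -2*R0 → (0, -1, -1)  (L[1][0] := -2)
  R2 -= 3*R0 → (0, 4, 6)  (L[2][0] := 3)
[col 1] pivot -1
  R2 -= -4*R1 → (0, 0, 2)  (L[2][1] := -4)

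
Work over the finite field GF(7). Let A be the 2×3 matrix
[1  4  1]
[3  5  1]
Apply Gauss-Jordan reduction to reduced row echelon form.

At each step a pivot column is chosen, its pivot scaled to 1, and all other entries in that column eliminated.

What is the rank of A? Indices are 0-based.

step 1: normalize row 0 (÷1) = (1, 4, 1)
  row 1: subtract 3×row0 = (0, 0, 5)
skip col 1 (zero from row 1)
step 2: normalize row 1 (÷5) = (0, 0, 1)
  row 0: subtract 1×row1 = (1, 4, 0)

rank = 2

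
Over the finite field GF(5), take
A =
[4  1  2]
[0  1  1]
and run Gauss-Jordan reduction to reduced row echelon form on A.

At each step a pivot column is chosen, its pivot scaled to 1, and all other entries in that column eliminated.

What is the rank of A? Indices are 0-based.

rank = 2

[1] R0 /= 4  ⇒  (1, 4, 3)
[2] R1 /= 1  ⇒  (0, 1, 1)
     R0 -= 4·R1  ⇒  (1, 0, 4)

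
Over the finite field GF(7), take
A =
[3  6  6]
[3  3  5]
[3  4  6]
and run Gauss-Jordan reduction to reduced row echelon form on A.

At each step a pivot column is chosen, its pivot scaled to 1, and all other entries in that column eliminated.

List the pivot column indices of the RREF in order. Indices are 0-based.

pivot columns: 0, 1, 2

pivot(0,0)=3: scale R0 → (1, 2, 2)
  clear (1,0): R1 −= (3)R0 → (0, 4, 6)
  clear (2,0): R2 −= (3)R0 → (0, 5, 0)
pivot(1,1)=4: scale R1 → (0, 1, 5)
  clear (0,1): R0 −= (2)R1 → (1, 0, 6)
  clear (2,1): R2 −= (5)R1 → (0, 0, 3)
pivot(2,2)=3: scale R2 → (0, 0, 1)
  clear (0,2): R0 −= (6)R2 → (1, 0, 0)
  clear (1,2): R1 −= (5)R2 → (0, 1, 0)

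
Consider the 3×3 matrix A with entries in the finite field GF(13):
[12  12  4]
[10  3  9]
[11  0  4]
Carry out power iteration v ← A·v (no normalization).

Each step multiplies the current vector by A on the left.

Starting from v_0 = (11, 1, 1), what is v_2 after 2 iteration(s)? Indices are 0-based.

v_2 = (9, 7, 9)

v_0 = (11, 1, 1).
v_1 = A·v_0 = (5, 5, 8).
v_2 = A·v_1 = (9, 7, 9).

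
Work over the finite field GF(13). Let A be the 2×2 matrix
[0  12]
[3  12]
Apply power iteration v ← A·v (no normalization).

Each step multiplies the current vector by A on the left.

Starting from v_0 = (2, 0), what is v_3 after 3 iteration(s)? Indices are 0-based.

v_3 = (6, 1)

v_0 = (2, 0).
v_1 = A·v_0 = (0, 6).
v_2 = A·v_1 = (7, 7).
v_3 = A·v_2 = (6, 1).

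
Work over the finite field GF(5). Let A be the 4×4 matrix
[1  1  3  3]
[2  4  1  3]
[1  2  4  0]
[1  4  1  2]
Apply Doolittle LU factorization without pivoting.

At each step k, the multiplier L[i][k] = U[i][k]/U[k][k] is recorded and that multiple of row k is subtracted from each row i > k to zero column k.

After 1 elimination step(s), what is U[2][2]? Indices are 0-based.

k=0: U[0][0]=1
  eliminate (1,0): mult=2, new row 1: (0, 2, 0, 2); set L[1][0]=2
  eliminate (2,0): mult=1, new row 2: (0, 1, 1, 2); set L[2][0]=1
  eliminate (3,0): mult=1, new row 3: (0, 3, 3, 4); set L[3][0]=1

U[2][2] = 1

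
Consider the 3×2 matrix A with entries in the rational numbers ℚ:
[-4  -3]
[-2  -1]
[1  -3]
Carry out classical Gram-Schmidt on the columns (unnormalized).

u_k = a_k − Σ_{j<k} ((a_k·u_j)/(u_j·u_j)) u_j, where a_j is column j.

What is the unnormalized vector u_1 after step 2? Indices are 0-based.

u_1 = (-19/21, 1/21, -74/21)

Step 1: u_0 = a_0 = (-4, -2, 1).
Step 2: u_1 = a_1 − (11/21)·u_0 = (-19/21, 1/21, -74/21).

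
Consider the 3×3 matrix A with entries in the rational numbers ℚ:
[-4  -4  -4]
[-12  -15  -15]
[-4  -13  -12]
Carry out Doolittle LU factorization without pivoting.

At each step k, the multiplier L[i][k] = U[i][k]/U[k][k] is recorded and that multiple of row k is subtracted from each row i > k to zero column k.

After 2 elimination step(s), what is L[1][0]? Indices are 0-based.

k=0: U[0][0]=-4
  eliminate (1,0): mult=3, new row 1: (0, -3, -3); set L[1][0]=3
  eliminate (2,0): mult=1, new row 2: (0, -9, -8); set L[2][0]=1
k=1: U[1][1]=-3
  eliminate (2,1): mult=3, new row 2: (0, 0, 1); set L[2][1]=3

L[1][0] = 3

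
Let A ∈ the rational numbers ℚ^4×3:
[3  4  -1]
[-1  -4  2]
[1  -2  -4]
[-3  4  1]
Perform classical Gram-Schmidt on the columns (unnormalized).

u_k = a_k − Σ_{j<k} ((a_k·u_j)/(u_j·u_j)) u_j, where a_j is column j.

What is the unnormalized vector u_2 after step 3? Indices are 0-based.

Step 1: u_0 = a_0 = (3, -1, 1, -3).
Step 2: u_1 = a_1 − (1/10)·u_0 = (37/10, -39/10, -21/10, 43/10).
Step 3: u_2 = a_2 − (-3/5)·u_0 − (6/259)·u_1 = (5/7, 386/259, -124/37, -233/259).

u_2 = (5/7, 386/259, -124/37, -233/259)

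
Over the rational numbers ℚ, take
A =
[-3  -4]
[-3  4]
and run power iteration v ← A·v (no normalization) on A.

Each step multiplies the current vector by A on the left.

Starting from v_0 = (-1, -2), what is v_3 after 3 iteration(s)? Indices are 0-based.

v_0 = (-1, -2).
v_1 = A·v_0 = (11, -5).
v_2 = A·v_1 = (-13, -53).
v_3 = A·v_2 = (251, -173).

v_3 = (251, -173)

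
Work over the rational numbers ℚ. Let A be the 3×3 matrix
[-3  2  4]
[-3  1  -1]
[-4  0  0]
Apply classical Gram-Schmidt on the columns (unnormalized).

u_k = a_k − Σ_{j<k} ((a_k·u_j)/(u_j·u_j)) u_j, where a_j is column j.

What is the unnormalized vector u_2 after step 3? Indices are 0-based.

Step 1: u_0 = a_0 = (-3, -3, -4).
Step 2: u_1 = a_1 − (-9/34)·u_0 = (41/34, 7/34, -18/17).
Step 3: u_2 = a_2 − (-9/34)·u_0 − (157/89)·u_1 = (96/89, -192/89, 72/89).

u_2 = (96/89, -192/89, 72/89)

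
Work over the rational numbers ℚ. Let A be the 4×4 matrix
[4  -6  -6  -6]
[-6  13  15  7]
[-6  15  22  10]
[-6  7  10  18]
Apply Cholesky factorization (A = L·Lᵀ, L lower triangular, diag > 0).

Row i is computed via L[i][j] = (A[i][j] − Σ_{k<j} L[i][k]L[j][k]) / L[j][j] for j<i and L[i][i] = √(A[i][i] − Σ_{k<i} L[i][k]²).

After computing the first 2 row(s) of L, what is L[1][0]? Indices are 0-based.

L[1][0] = -3

Step 1: L[0][0] = √(4) = 2.
  L[1][0] = (-6) / L[0][0] = -3.
Step 2: L[1][1] = √(4) = 2.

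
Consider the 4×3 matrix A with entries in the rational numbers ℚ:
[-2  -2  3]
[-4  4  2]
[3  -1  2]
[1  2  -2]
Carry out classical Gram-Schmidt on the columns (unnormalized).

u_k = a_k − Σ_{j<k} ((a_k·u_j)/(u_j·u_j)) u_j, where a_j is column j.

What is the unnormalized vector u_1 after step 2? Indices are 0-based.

u_1 = (-43/15, 34/15, 3/10, 73/30)

Step 1: u_0 = a_0 = (-2, -4, 3, 1).
Step 2: u_1 = a_1 − (-13/30)·u_0 = (-43/15, 34/15, 3/10, 73/30).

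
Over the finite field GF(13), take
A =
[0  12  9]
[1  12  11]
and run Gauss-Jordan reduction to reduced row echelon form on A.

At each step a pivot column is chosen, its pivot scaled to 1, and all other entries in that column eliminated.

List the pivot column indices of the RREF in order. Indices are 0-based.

pivot columns: 0, 1

[1] R0 <-> R1
[1] R0 /= 1  ⇒  (1, 12, 11)
[2] R1 /= 12  ⇒  (0, 1, 4)
     R0 -= 12·R1  ⇒  (1, 0, 2)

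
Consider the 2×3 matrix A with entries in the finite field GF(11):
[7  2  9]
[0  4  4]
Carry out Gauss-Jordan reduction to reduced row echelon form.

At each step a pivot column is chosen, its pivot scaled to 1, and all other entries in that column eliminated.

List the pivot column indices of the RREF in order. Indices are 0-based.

pivot(0,0)=7: scale R0 → (1, 5, 6)
pivot(1,1)=4: scale R1 → (0, 1, 1)
  clear (0,1): R0 −= (5)R1 → (1, 0, 1)

pivot columns: 0, 1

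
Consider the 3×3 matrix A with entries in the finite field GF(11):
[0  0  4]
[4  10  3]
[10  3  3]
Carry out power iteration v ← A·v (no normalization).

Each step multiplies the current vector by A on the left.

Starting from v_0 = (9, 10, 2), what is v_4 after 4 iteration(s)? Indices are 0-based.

v_4 = (5, 10, 7)

v_0 = (9, 10, 2).
v_1 = A·v_0 = (8, 10, 5).
v_2 = A·v_1 = (9, 4, 4).
v_3 = A·v_2 = (5, 0, 4).
v_4 = A·v_3 = (5, 10, 7).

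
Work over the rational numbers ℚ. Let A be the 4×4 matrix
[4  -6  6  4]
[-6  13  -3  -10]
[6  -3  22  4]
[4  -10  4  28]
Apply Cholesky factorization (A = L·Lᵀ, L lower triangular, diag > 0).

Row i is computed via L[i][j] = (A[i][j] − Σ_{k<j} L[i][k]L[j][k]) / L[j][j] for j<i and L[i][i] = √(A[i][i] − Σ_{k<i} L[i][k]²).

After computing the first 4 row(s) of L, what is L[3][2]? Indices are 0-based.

Step 1: L[0][0] = √(4) = 2.
  L[1][0] = (-6) / L[0][0] = -3.
Step 2: L[1][1] = √(4) = 2.
  L[2][0] = (6) / L[0][0] = 3.
  L[2][1] = (6) / L[1][1] = 3.
Step 3: L[2][2] = √(4) = 2.
  L[3][0] = (4) / L[0][0] = 2.
  L[3][1] = (-4) / L[1][1] = -2.
  L[3][2] = (4) / L[2][2] = 2.
Step 4: L[3][3] = √(16) = 4.

L[3][2] = 2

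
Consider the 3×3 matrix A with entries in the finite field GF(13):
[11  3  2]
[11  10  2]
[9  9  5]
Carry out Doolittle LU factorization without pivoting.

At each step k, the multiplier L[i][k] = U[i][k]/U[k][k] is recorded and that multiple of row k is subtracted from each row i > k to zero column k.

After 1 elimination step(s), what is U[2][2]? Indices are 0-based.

U[2][2] = 1

Step 1: pivot at (0,0) is 11.
  row1 ← row1 − (1)·row0  ⇒  L[1][0]=1, U row1=(0, 7, 0)
  row2 ← row2 − (2)·row0  ⇒  L[2][0]=2, U row2=(0, 3, 1)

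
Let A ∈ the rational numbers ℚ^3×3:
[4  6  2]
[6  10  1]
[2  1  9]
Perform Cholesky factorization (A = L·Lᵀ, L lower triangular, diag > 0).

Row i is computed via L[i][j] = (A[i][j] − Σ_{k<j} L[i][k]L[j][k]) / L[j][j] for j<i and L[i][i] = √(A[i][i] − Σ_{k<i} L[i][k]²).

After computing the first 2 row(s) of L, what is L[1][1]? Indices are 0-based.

L[1][1] = 1

Step 1: L[0][0] = √(4) = 2.
  L[1][0] = (6) / L[0][0] = 3.
Step 2: L[1][1] = √(1) = 1.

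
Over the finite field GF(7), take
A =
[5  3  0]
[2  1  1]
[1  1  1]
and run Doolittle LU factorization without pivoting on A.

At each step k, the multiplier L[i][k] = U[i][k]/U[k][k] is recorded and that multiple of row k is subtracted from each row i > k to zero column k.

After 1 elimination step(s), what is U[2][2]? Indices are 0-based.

Step 1: pivot at (0,0) is 5.
  row1 ← row1 − (6)·row0  ⇒  L[1][0]=6, U row1=(0, 4, 1)
  row2 ← row2 − (3)·row0  ⇒  L[2][0]=3, U row2=(0, 6, 1)

U[2][2] = 1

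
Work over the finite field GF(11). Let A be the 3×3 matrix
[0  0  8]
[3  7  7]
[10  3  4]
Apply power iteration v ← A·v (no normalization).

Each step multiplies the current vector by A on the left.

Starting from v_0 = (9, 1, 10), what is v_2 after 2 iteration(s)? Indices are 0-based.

v_0 = (9, 1, 10).
v_1 = A·v_0 = (3, 5, 1).
v_2 = A·v_1 = (8, 7, 5).

v_2 = (8, 7, 5)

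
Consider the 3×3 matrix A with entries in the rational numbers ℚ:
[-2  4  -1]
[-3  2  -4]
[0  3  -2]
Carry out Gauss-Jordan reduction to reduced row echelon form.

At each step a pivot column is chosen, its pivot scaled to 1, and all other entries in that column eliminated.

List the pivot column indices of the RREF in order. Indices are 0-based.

pivot(0,0)=-2: scale R0 → (1, -2, 1/2)
  clear (1,0): R1 −= (-3)R0 → (0, -4, -5/2)
pivot(1,1)=-4: scale R1 → (0, 1, 5/8)
  clear (0,1): R0 −= (-2)R1 → (1, 0, 7/4)
  clear (2,1): R2 −= (3)R1 → (0, 0, -31/8)
pivot(2,2)=-31/8: scale R2 → (0, 0, 1)
  clear (0,2): R0 −= (7/4)R2 → (1, 0, 0)
  clear (1,2): R1 −= (5/8)R2 → (0, 1, 0)

pivot columns: 0, 1, 2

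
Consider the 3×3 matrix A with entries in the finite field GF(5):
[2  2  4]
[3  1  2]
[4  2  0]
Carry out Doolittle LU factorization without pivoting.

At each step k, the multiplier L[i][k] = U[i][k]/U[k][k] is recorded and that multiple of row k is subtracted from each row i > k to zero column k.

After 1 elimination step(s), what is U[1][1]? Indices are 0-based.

U[1][1] = 3

Step 1: pivot at (0,0) is 2.
  row1 ← row1 − (4)·row0  ⇒  L[1][0]=4, U row1=(0, 3, 1)
  row2 ← row2 − (2)·row0  ⇒  L[2][0]=2, U row2=(0, 3, 2)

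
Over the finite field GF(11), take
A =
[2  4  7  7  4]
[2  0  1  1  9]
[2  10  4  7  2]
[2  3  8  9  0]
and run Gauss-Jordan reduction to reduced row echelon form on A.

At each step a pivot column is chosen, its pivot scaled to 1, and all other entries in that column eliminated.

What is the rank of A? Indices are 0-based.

rank = 4

pivot(0,0)=2: scale R0 → (1, 2, 9, 9, 2)
  clear (1,0): R1 −= (2)R0 → (0, 7, 5, 5, 5)
  clear (2,0): R2 −= (2)R0 → (0, 6, 8, 0, 9)
  clear (3,0): R3 −= (2)R0 → (0, 10, 1, 2, 7)
pivot(1,1)=7: scale R1 → (0, 1, 7, 7, 7)
  clear (0,1): R0 −= (2)R1 → (1, 0, 6, 6, 10)
  clear (2,1): R2 −= (6)R1 → (0, 0, 10, 2, 0)
  clear (3,1): R3 −= (10)R1 → (0, 0, 8, 9, 3)
pivot(2,2)=10: scale R2 → (0, 0, 1, 9, 0)
  clear (0,2): R0 −= (6)R2 → (1, 0, 0, 7, 10)
  clear (1,2): R1 −= (7)R2 → (0, 1, 0, 10, 7)
  clear (3,2): R3 −= (8)R2 → (0, 0, 0, 3, 3)
pivot(3,3)=3: scale R3 → (0, 0, 0, 1, 1)
  clear (0,3): R0 −= (7)R3 → (1, 0, 0, 0, 3)
  clear (1,3): R1 −= (10)R3 → (0, 1, 0, 0, 8)
  clear (2,3): R2 −= (9)R3 → (0, 0, 1, 0, 2)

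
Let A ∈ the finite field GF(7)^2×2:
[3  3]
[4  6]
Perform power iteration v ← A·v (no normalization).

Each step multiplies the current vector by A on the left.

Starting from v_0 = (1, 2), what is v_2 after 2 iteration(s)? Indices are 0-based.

v_0 = (1, 2).
v_1 = A·v_0 = (2, 2).
v_2 = A·v_1 = (5, 6).

v_2 = (5, 6)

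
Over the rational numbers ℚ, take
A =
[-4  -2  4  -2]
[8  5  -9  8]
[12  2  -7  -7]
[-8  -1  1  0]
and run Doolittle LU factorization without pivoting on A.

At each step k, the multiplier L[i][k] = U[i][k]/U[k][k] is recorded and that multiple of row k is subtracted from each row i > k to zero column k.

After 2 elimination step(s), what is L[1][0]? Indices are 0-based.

[col 0] pivot -4
  R1 -= -2*R0 → (0, 1, -1, 4)  (L[1][0] := -2)
  R2 -= -3*R0 → (0, -4, 5, -13)  (L[2][0] := -3)
  R3 -= 2*R0 → (0, 3, -7, 4)  (L[3][0] := 2)
[col 1] pivot 1
  R2 -= -4*R1 → (0, 0, 1, 3)  (L[2][1] := -4)
  R3 -= 3*R1 → (0, 0, -4, -8)  (L[3][1] := 3)

L[1][0] = -2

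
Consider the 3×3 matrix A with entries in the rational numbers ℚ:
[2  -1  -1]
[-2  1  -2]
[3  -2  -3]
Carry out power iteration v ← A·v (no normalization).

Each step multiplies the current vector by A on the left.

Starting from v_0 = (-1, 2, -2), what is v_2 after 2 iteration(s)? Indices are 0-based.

v_2 = (-11, 14, -19)

v_0 = (-1, 2, -2).
v_1 = A·v_0 = (-2, 8, -1).
v_2 = A·v_1 = (-11, 14, -19).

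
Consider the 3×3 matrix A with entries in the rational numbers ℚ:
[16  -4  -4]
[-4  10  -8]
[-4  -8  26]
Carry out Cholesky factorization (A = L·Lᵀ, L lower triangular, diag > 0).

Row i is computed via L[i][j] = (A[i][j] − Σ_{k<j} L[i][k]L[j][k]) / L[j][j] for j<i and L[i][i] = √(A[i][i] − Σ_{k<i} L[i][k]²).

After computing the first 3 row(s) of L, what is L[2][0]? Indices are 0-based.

L[2][0] = -1

Step 1: L[0][0] = √(16) = 4.
  L[1][0] = (-4) / L[0][0] = -1.
Step 2: L[1][1] = √(9) = 3.
  L[2][0] = (-4) / L[0][0] = -1.
  L[2][1] = (-9) / L[1][1] = -3.
Step 3: L[2][2] = √(16) = 4.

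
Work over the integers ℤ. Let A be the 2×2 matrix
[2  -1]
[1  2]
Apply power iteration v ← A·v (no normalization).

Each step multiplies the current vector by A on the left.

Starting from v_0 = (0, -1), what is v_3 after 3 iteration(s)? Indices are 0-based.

v_0 = (0, -1).
v_1 = A·v_0 = (1, -2).
v_2 = A·v_1 = (4, -3).
v_3 = A·v_2 = (11, -2).

v_3 = (11, -2)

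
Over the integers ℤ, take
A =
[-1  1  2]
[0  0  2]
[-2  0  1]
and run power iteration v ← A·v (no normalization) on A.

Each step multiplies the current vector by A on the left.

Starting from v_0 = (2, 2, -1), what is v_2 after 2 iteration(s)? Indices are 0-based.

v_0 = (2, 2, -1).
v_1 = A·v_0 = (-2, -2, -5).
v_2 = A·v_1 = (-10, -10, -1).

v_2 = (-10, -10, -1)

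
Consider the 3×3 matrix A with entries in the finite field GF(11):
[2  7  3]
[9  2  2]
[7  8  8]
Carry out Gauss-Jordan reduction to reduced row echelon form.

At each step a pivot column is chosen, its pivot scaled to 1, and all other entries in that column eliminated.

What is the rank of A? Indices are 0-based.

rank = 3

step 1: normalize row 0 (÷2) = (1, 9, 7)
  row 1: subtract 9×row0 = (0, 9, 5)
  row 2: subtract 7×row0 = (0, 0, 3)
step 2: normalize row 1 (÷9) = (0, 1, 3)
  row 0: subtract 9×row1 = (1, 0, 2)
step 3: normalize row 2 (÷3) = (0, 0, 1)
  row 0: subtract 2×row2 = (1, 0, 0)
  row 1: subtract 3×row2 = (0, 1, 0)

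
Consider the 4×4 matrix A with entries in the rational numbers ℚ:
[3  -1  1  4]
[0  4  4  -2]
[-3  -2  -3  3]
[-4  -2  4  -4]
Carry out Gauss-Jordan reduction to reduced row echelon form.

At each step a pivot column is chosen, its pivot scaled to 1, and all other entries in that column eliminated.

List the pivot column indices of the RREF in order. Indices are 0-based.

pivot(0,0)=3: scale R0 → (1, -1/3, 1/3, 4/3)
  clear (2,0): R2 −= (-3)R0 → (0, -3, -2, 7)
  clear (3,0): R3 −= (-4)R0 → (0, -10/3, 16/3, 4/3)
pivot(1,1)=4: scale R1 → (0, 1, 1, -1/2)
  clear (0,1): R0 −= (-1/3)R1 → (1, 0, 2/3, 7/6)
  clear (2,1): R2 −= (-3)R1 → (0, 0, 1, 11/2)
  clear (3,1): R3 −= (-10/3)R1 → (0, 0, 26/3, -1/3)
pivot(2,2)=1: scale R2 → (0, 0, 1, 11/2)
  clear (0,2): R0 −= (2/3)R2 → (1, 0, 0, -5/2)
  clear (1,2): R1 −= (1)R2 → (0, 1, 0, -6)
  clear (3,2): R3 −= (26/3)R2 → (0, 0, 0, -48)
pivot(3,3)=-48: scale R3 → (0, 0, 0, 1)
  clear (0,3): R0 −= (-5/2)R3 → (1, 0, 0, 0)
  clear (1,3): R1 −= (-6)R3 → (0, 1, 0, 0)
  clear (2,3): R2 −= (11/2)R3 → (0, 0, 1, 0)

pivot columns: 0, 1, 2, 3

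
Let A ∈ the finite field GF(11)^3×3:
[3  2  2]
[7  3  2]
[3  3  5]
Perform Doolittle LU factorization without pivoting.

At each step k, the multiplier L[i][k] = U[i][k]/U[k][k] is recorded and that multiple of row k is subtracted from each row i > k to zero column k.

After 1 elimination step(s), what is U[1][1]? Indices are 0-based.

U[1][1] = 2

k=0: U[0][0]=3
  eliminate (1,0): mult=6, new row 1: (0, 2, 1); set L[1][0]=6
  eliminate (2,0): mult=1, new row 2: (0, 1, 3); set L[2][0]=1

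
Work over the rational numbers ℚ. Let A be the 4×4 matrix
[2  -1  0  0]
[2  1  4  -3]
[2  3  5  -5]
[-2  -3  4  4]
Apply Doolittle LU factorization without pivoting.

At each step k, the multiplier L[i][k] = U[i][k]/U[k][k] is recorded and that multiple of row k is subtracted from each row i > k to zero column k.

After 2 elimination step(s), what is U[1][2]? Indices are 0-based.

U[1][2] = 4

Step 1: pivot at (0,0) is 2.
  row1 ← row1 − (1)·row0  ⇒  L[1][0]=1, U row1=(0, 2, 4, -3)
  row2 ← row2 − (1)·row0  ⇒  L[2][0]=1, U row2=(0, 4, 5, -5)
  row3 ← row3 − (-1)·row0  ⇒  L[3][0]=-1, U row3=(0, -4, 4, 4)
Step 2: pivot at (1,1) is 2.
  row2 ← row2 − (2)·row1  ⇒  L[2][1]=2, U row2=(0, 0, -3, 1)
  row3 ← row3 − (-2)·row1  ⇒  L[3][1]=-2, U row3=(0, 0, 12, -2)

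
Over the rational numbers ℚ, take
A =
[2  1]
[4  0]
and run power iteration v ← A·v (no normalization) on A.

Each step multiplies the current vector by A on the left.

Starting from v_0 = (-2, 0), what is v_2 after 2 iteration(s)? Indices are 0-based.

v_2 = (-16, -16)

v_0 = (-2, 0).
v_1 = A·v_0 = (-4, -8).
v_2 = A·v_1 = (-16, -16).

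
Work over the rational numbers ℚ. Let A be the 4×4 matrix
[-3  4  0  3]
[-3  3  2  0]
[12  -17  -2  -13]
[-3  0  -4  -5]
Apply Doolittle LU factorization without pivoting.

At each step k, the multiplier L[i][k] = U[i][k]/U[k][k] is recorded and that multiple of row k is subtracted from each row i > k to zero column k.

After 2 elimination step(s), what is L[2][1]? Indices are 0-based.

L[2][1] = 1

k=0: U[0][0]=-3
  eliminate (1,0): mult=1, new row 1: (0, -1, 2, -3); set L[1][0]=1
  eliminate (2,0): mult=-4, new row 2: (0, -1, -2, -1); set L[2][0]=-4
  eliminate (3,0): mult=1, new row 3: (0, -4, -4, -8); set L[3][0]=1
k=1: U[1][1]=-1
  eliminate (2,1): mult=1, new row 2: (0, 0, -4, 2); set L[2][1]=1
  eliminate (3,1): mult=4, new row 3: (0, 0, -12, 4); set L[3][1]=4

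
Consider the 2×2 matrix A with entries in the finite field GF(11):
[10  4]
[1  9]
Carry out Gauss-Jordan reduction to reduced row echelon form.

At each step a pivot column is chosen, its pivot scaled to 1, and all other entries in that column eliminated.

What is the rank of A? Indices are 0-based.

rank = 2

pivot(0,0)=10: scale R0 → (1, 7)
  clear (1,0): R1 −= (1)R0 → (0, 2)
pivot(1,1)=2: scale R1 → (0, 1)
  clear (0,1): R0 −= (7)R1 → (1, 0)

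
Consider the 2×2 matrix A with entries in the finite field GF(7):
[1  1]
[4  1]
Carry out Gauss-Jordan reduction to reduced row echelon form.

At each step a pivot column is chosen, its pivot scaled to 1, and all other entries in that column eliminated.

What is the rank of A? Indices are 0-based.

rank = 2

[1] R0 /= 1  ⇒  (1, 1)
     R1 -= 4·R0  ⇒  (0, 4)
[2] R1 /= 4  ⇒  (0, 1)
     R0 -= 1·R1  ⇒  (1, 0)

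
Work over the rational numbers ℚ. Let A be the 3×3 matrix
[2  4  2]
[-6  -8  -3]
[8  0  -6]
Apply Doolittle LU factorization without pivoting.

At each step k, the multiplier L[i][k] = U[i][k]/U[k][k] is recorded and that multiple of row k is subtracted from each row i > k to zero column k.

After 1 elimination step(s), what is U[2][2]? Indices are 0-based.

U[2][2] = -14

Step 1: pivot at (0,0) is 2.
  row1 ← row1 − (-3)·row0  ⇒  L[1][0]=-3, U row1=(0, 4, 3)
  row2 ← row2 − (4)·row0  ⇒  L[2][0]=4, U row2=(0, -16, -14)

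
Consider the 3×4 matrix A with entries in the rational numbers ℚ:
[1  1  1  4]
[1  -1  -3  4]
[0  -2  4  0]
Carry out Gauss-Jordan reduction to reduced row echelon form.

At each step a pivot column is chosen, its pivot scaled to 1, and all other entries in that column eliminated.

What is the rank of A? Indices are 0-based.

rank = 3

pivot(0,0)=1: scale R0 → (1, 1, 1, 4)
  clear (1,0): R1 −= (1)R0 → (0, -2, -4, 0)
pivot(1,1)=-2: scale R1 → (0, 1, 2, 0)
  clear (0,1): R0 −= (1)R1 → (1, 0, -1, 4)
  clear (2,1): R2 −= (-2)R1 → (0, 0, 8, 0)
pivot(2,2)=8: scale R2 → (0, 0, 1, 0)
  clear (0,2): R0 −= (-1)R2 → (1, 0, 0, 4)
  clear (1,2): R1 −= (2)R2 → (0, 1, 0, 0)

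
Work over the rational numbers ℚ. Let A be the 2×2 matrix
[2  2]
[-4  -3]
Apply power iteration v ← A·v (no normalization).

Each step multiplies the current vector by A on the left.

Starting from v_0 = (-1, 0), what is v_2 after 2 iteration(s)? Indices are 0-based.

v_2 = (4, -4)

v_0 = (-1, 0).
v_1 = A·v_0 = (-2, 4).
v_2 = A·v_1 = (4, -4).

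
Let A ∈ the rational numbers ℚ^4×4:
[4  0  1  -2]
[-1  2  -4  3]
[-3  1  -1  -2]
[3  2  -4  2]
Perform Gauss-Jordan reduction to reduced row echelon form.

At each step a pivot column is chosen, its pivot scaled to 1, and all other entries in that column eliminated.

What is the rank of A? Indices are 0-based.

rank = 4

pivot(0,0)=4: scale R0 → (1, 0, 1/4, -1/2)
  clear (1,0): R1 −= (-1)R0 → (0, 2, -15/4, 5/2)
  clear (2,0): R2 −= (-3)R0 → (0, 1, -1/4, -7/2)
  clear (3,0): R3 −= (3)R0 → (0, 2, -19/4, 7/2)
pivot(1,1)=2: scale R1 → (0, 1, -15/8, 5/4)
  clear (2,1): R2 −= (1)R1 → (0, 0, 13/8, -19/4)
  clear (3,1): R3 −= (2)R1 → (0, 0, -1, 1)
pivot(2,2)=13/8: scale R2 → (0, 0, 1, -38/13)
  clear (0,2): R0 −= (1/4)R2 → (1, 0, 0, 3/13)
  clear (1,2): R1 −= (-15/8)R2 → (0, 1, 0, -55/13)
  clear (3,2): R3 −= (-1)R2 → (0, 0, 0, -25/13)
pivot(3,3)=-25/13: scale R3 → (0, 0, 0, 1)
  clear (0,3): R0 −= (3/13)R3 → (1, 0, 0, 0)
  clear (1,3): R1 −= (-55/13)R3 → (0, 1, 0, 0)
  clear (2,3): R2 −= (-38/13)R3 → (0, 0, 1, 0)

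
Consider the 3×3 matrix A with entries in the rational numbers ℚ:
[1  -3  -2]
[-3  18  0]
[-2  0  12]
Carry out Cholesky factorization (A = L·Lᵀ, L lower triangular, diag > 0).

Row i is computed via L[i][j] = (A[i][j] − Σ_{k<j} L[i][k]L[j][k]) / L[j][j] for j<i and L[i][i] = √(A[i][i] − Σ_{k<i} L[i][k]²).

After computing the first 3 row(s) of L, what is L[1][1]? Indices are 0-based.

L[1][1] = 3

Step 1: L[0][0] = √(1) = 1.
  L[1][0] = (-3) / L[0][0] = -3.
Step 2: L[1][1] = √(9) = 3.
  L[2][0] = (-2) / L[0][0] = -2.
  L[2][1] = (-6) / L[1][1] = -2.
Step 3: L[2][2] = √(4) = 2.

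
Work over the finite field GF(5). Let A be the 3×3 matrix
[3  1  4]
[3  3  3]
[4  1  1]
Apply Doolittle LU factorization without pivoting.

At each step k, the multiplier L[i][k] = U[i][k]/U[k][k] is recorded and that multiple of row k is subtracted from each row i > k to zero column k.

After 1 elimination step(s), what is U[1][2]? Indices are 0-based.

Step 1: pivot at (0,0) is 3.
  row1 ← row1 − (1)·row0  ⇒  L[1][0]=1, U row1=(0, 2, 4)
  row2 ← row2 − (3)·row0  ⇒  L[2][0]=3, U row2=(0, 3, 4)

U[1][2] = 4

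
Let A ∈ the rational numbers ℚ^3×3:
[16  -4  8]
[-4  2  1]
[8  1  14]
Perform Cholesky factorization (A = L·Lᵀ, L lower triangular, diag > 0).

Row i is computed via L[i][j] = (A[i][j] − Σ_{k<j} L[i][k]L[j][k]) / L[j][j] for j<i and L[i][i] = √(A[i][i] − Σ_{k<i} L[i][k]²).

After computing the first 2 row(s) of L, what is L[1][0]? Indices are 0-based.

L[1][0] = -1

Step 1: L[0][0] = √(16) = 4.
  L[1][0] = (-4) / L[0][0] = -1.
Step 2: L[1][1] = √(1) = 1.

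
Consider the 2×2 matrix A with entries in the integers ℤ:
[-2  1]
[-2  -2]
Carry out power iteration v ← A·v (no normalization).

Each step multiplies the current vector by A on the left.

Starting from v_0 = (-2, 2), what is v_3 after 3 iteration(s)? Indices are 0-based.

v_0 = (-2, 2).
v_1 = A·v_0 = (6, 0).
v_2 = A·v_1 = (-12, -12).
v_3 = A·v_2 = (12, 48).

v_3 = (12, 48)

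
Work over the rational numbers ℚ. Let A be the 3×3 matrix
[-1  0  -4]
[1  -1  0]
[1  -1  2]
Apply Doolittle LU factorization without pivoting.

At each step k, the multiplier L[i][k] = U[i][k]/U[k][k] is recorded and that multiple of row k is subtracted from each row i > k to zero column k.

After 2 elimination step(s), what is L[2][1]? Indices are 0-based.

[col 0] pivot -1
  R1 -= -1*R0 → (0, -1, -4)  (L[1][0] := -1)
  R2 -= -1*R0 → (0, -1, -2)  (L[2][0] := -1)
[col 1] pivot -1
  R2 -= 1*R1 → (0, 0, 2)  (L[2][1] := 1)

L[2][1] = 1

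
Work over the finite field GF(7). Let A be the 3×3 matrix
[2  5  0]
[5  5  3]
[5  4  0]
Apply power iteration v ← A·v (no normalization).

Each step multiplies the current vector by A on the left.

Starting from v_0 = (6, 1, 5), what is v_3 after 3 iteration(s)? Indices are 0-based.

v_0 = (6, 1, 5).
v_1 = A·v_0 = (3, 1, 6).
v_2 = A·v_1 = (4, 3, 5).
v_3 = A·v_2 = (2, 1, 4).

v_3 = (2, 1, 4)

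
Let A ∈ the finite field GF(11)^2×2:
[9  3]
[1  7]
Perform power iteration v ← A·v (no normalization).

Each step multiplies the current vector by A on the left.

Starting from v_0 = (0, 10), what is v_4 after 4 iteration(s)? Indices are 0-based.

v_4 = (6, 4)

v_0 = (0, 10).
v_1 = A·v_0 = (8, 4).
v_2 = A·v_1 = (7, 3).
v_3 = A·v_2 = (6, 6).
v_4 = A·v_3 = (6, 4).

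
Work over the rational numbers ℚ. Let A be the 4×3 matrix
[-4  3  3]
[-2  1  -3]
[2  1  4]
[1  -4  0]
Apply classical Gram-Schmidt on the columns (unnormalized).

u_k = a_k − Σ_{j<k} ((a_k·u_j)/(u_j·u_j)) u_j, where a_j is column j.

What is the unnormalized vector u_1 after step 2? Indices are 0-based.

u_1 = (11/25, -7/25, 57/25, -84/25)

Step 1: u_0 = a_0 = (-4, -2, 2, 1).
Step 2: u_1 = a_1 − (-16/25)·u_0 = (11/25, -7/25, 57/25, -84/25).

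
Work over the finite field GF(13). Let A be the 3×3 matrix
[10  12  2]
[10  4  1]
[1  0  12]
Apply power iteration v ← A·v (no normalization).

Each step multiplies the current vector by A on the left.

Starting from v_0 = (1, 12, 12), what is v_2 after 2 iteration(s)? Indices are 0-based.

v_2 = (11, 8, 7)

v_0 = (1, 12, 12).
v_1 = A·v_0 = (9, 5, 2).
v_2 = A·v_1 = (11, 8, 7).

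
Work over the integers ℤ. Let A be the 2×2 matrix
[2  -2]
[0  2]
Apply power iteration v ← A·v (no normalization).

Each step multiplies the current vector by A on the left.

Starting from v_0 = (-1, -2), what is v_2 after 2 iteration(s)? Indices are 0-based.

v_2 = (12, -8)

v_0 = (-1, -2).
v_1 = A·v_0 = (2, -4).
v_2 = A·v_1 = (12, -8).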